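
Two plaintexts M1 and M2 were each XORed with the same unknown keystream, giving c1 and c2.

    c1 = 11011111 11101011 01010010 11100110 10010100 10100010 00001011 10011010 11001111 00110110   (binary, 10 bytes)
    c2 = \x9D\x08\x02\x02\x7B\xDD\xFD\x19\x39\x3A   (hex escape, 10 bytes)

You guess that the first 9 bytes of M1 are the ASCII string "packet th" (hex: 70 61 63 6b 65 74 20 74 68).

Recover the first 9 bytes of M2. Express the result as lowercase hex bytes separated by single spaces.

First, c1 ⊕ c2 = (M1 ⊕ K) ⊕ (M2 ⊕ K) = M1 ⊕ M2, so the key drops out. Then M2 = (M1 ⊕ M2) ⊕ M1 over the first 9 bytes.
byte 0: (df XOR 9d) XOR 70 = 42 XOR 70 = 32
byte 1: (eb XOR 08) XOR 61 = e3 XOR 61 = 82
byte 2: (52 XOR 02) XOR 63 = 50 XOR 63 = 33
byte 3: (e6 XOR 02) XOR 6b = e4 XOR 6b = 8f
byte 4: (94 XOR 7b) XOR 65 = ef XOR 65 = 8a
byte 5: (a2 XOR dd) XOR 74 = 7f XOR 74 = 0b
byte 6: (0b XOR fd) XOR 20 = f6 XOR 20 = d6
byte 7: (9a XOR 19) XOR 74 = 83 XOR 74 = f7
byte 8: (cf XOR 39) XOR 68 = f6 XOR 68 = 9e

32 82 33 8f 8a 0b d6 f7 9e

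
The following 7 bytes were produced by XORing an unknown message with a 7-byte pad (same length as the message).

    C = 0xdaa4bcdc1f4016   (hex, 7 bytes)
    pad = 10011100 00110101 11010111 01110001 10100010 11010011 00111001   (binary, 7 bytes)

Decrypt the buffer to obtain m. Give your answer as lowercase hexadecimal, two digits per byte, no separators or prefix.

da XOR 9c = 46
a4 XOR 35 = 91
bc XOR d7 = 6b
dc XOR 71 = ad
1f XOR a2 = bd
40 XOR d3 = 93
16 XOR 39 = 2f

46916badbd932f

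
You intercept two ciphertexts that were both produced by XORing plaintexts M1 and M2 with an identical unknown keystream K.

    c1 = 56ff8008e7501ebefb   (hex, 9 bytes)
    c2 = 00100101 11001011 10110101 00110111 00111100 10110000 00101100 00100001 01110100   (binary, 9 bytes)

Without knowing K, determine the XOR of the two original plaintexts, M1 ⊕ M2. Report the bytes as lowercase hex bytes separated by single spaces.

73 34 35 3f db e0 32 9f 8f

c1 ⊕ c2 = (M1 ⊕ K) ⊕ (M2 ⊕ K) = M1 ⊕ M2 — the shared key cancels under XOR.
01010110 ⊕ 00100101 = 01110011
11111111 ⊕ 11001011 = 00110100
10000000 ⊕ 10110101 = 00110101
00001000 ⊕ 00110111 = 00111111
11100111 ⊕ 00111100 = 11011011
01010000 ⊕ 10110000 = 11100000
00011110 ⊕ 00101100 = 00110010
10111110 ⊕ 00100001 = 10011111
11111011 ⊕ 01110100 = 10001111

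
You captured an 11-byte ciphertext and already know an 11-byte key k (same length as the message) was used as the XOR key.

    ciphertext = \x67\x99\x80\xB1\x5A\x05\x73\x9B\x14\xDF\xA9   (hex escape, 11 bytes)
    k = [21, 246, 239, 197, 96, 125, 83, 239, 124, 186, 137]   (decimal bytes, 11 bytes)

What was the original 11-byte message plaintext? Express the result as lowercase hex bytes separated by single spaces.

byte 0: 103 XOR  21 = 114
byte 1: 153 XOR 246 = 111
byte 2: 128 XOR 239 = 111
byte 3: 177 XOR 197 = 116
byte 4:  90 XOR  96 =  58
byte 5:   5 XOR 125 = 120
byte 6: 115 XOR  83 =  32
byte 7: 155 XOR 239 = 116
byte 8:  20 XOR 124 = 104
byte 9: 223 XOR 186 = 101
byte 10: 169 XOR 137 =  32

72 6f 6f 74 3a 78 20 74 68 65 20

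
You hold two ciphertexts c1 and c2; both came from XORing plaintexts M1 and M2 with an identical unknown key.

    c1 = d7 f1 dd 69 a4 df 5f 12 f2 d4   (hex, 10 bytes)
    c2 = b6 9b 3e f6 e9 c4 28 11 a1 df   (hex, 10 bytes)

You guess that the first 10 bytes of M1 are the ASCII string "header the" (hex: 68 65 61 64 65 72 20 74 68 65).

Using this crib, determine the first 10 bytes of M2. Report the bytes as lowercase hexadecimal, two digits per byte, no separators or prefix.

090f82fb286957773b6e

First, c1 ⊕ c2 = (M1 ⊕ K) ⊕ (M2 ⊕ K) = M1 ⊕ M2, so the key drops out. Then M2 = (M1 ⊕ M2) ⊕ M1 over the first 10 bytes.
byte 0: (d7 ⊕ b6) ⊕ 68 = 61 ⊕ 68 = 09
byte 1: (f1 ⊕ 9b) ⊕ 65 = 6a ⊕ 65 = 0f
byte 2: (dd ⊕ 3e) ⊕ 61 = e3 ⊕ 61 = 82
byte 3: (69 ⊕ f6) ⊕ 64 = 9f ⊕ 64 = fb
byte 4: (a4 ⊕ e9) ⊕ 65 = 4d ⊕ 65 = 28
byte 5: (df ⊕ c4) ⊕ 72 = 1b ⊕ 72 = 69
byte 6: (5f ⊕ 28) ⊕ 20 = 77 ⊕ 20 = 57
byte 7: (12 ⊕ 11) ⊕ 74 = 03 ⊕ 74 = 77
byte 8: (f2 ⊕ a1) ⊕ 68 = 53 ⊕ 68 = 3b
byte 9: (d4 ⊕ df) ⊕ 65 = 0b ⊕ 65 = 6e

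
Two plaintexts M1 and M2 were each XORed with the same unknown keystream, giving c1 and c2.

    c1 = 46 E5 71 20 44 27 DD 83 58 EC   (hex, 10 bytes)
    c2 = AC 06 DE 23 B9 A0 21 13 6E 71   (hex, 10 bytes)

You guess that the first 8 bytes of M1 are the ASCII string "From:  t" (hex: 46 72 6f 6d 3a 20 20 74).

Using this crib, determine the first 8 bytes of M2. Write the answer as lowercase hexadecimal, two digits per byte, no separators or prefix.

ac91c06ec7a7dce4

First, c1 ⊕ c2 = (M1 ⊕ K) ⊕ (M2 ⊕ K) = M1 ⊕ M2, so the key drops out. Then M2 = (M1 ⊕ M2) ⊕ M1 over the first 8 bytes.
byte 0: (46 xor ac) xor 46 = ea xor 46 = ac
byte 1: (e5 xor 06) xor 72 = e3 xor 72 = 91
byte 2: (71 xor de) xor 6f = af xor 6f = c0
byte 3: (20 xor 23) xor 6d = 03 xor 6d = 6e
byte 4: (44 xor b9) xor 3a = fd xor 3a = c7
byte 5: (27 xor a0) xor 20 = 87 xor 20 = a7
byte 6: (dd xor 21) xor 20 = fc xor 20 = dc
byte 7: (83 xor 13) xor 74 = 90 xor 74 = e4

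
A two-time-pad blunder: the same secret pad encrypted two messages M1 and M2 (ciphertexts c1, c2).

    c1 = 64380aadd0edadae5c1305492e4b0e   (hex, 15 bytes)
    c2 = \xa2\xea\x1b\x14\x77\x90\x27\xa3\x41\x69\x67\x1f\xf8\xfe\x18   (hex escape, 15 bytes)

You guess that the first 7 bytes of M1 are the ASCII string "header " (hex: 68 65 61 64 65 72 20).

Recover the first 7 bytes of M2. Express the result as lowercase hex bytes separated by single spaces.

First, c1 ⊕ c2 = (M1 ⊕ K) ⊕ (M2 ⊕ K) = M1 ⊕ M2, so the key drops out. Then M2 = (M1 ⊕ M2) ⊕ M1 over the first 7 bytes.
byte 0: (64 ⊕ a2) ⊕ 68 = c6 ⊕ 68 = ae
byte 1: (38 ⊕ ea) ⊕ 65 = d2 ⊕ 65 = b7
byte 2: (0a ⊕ 1b) ⊕ 61 = 11 ⊕ 61 = 70
byte 3: (ad ⊕ 14) ⊕ 64 = b9 ⊕ 64 = dd
byte 4: (d0 ⊕ 77) ⊕ 65 = a7 ⊕ 65 = c2
byte 5: (ed ⊕ 90) ⊕ 72 = 7d ⊕ 72 = 0f
byte 6: (ad ⊕ 27) ⊕ 20 = 8a ⊕ 20 = aa

ae b7 70 dd c2 0f aa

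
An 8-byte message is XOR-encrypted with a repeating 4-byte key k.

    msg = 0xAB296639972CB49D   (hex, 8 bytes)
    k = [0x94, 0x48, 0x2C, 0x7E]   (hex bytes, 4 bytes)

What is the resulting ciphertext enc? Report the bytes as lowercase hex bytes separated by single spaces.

3f 61 4a 47 03 64 98 e3

The 4-byte key repeats, so the effective keystream is 94 48 2c 7e 94 48 2c 7e.
byte 0: ab XOR 94 = 3f
byte 1: 29 XOR 48 = 61
byte 2: 66 XOR 2c = 4a
byte 3: 39 XOR 7e = 47
byte 4: 97 XOR 94 = 03
byte 5: 2c XOR 48 = 64
byte 6: b4 XOR 2c = 98
byte 7: 9d XOR 7e = e3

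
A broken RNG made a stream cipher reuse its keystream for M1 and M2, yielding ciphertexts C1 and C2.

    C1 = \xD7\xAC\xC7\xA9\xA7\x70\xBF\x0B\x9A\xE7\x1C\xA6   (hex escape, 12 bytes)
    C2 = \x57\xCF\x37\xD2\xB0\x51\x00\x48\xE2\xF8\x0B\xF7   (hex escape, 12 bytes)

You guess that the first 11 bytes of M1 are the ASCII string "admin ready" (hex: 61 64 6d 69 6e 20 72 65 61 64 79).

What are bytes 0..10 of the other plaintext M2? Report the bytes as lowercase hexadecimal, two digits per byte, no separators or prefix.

e1079d127901cd26197b6e

First, C1 ⊕ C2 = (M1 ⊕ K) ⊕ (M2 ⊕ K) = M1 ⊕ M2, so the key drops out. Then M2 = (M1 ⊕ M2) ⊕ M1 over the first 11 bytes.
byte 0: (d7 ^ 57) ^ 61 = 80 ^ 61 = e1
byte 1: (ac ^ cf) ^ 64 = 63 ^ 64 = 07
byte 2: (c7 ^ 37) ^ 6d = f0 ^ 6d = 9d
byte 3: (a9 ^ d2) ^ 69 = 7b ^ 69 = 12
byte 4: (a7 ^ b0) ^ 6e = 17 ^ 6e = 79
byte 5: (70 ^ 51) ^ 20 = 21 ^ 20 = 01
byte 6: (bf ^ 00) ^ 72 = bf ^ 72 = cd
byte 7: (0b ^ 48) ^ 65 = 43 ^ 65 = 26
byte 8: (9a ^ e2) ^ 61 = 78 ^ 61 = 19
byte 9: (e7 ^ f8) ^ 64 = 1f ^ 64 = 7b
byte 10: (1c ^ 0b) ^ 79 = 17 ^ 79 = 6e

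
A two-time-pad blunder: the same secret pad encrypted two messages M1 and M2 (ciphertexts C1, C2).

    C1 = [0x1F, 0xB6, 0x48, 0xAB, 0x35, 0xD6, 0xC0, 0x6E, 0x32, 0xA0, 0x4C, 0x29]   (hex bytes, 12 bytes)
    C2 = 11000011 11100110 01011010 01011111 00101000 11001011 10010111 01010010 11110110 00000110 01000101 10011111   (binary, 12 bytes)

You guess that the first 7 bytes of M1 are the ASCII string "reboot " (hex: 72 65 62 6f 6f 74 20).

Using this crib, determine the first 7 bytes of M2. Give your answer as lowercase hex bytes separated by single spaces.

First, C1 ⊕ C2 = (M1 ⊕ K) ⊕ (M2 ⊕ K) = M1 ⊕ M2, so the key drops out. Then M2 = (M1 ⊕ M2) ⊕ M1 over the first 7 bytes.
byte 0: (1f XOR c3) XOR 72 = dc XOR 72 = ae
byte 1: (b6 XOR e6) XOR 65 = 50 XOR 65 = 35
byte 2: (48 XOR 5a) XOR 62 = 12 XOR 62 = 70
byte 3: (ab XOR 5f) XOR 6f = f4 XOR 6f = 9b
byte 4: (35 XOR 28) XOR 6f = 1d XOR 6f = 72
byte 5: (d6 XOR cb) XOR 74 = 1d XOR 74 = 69
byte 6: (c0 XOR 97) XOR 20 = 57 XOR 20 = 77

ae 35 70 9b 72 69 77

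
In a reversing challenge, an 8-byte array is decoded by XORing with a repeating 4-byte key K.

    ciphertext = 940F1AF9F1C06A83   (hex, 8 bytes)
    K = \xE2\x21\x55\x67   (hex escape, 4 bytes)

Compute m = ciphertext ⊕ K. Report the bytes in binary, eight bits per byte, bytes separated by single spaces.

The 4-byte key repeats, so the effective keystream is e2 21 55 67 e2 21 55 67.
byte 0: 148 ^ 226 = 118
byte 1:  15 ^  33 =  46
byte 2:  26 ^  85 =  79
byte 3: 249 ^ 103 = 158
byte 4: 241 ^ 226 =  19
byte 5: 192 ^  33 = 225
byte 6: 106 ^  85 =  63
byte 7: 131 ^ 103 = 228

01110110 00101110 01001111 10011110 00010011 11100001 00111111 11100100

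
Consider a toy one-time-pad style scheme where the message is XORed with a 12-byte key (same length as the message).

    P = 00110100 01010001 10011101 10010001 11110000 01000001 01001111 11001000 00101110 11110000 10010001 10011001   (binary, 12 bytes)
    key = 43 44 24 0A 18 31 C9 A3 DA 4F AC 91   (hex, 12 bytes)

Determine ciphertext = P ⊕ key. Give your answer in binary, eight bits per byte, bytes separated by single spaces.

XOR is its own inverse, so applying the key byte-wise gives the result directly.
34 ⊕ 43 = 77
51 ⊕ 44 = 15
9d ⊕ 24 = b9
91 ⊕ 0a = 9b
f0 ⊕ 18 = e8
41 ⊕ 31 = 70
4f ⊕ c9 = 86
c8 ⊕ a3 = 6b
2e ⊕ da = f4
f0 ⊕ 4f = bf
91 ⊕ ac = 3d
99 ⊕ 91 = 08

01110111 00010101 10111001 10011011 11101000 01110000 10000110 01101011 11110100 10111111 00111101 00001000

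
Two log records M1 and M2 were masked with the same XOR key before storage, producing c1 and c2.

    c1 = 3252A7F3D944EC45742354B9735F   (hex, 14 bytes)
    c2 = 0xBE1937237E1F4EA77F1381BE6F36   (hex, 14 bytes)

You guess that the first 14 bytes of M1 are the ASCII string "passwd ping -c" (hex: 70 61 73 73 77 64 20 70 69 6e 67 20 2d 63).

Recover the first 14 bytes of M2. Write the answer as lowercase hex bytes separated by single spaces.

First, c1 ⊕ c2 = (M1 ⊕ K) ⊕ (M2 ⊕ K) = M1 ⊕ M2, so the key drops out. Then M2 = (M1 ⊕ M2) ⊕ M1 over the first 14 bytes.
byte 0: (32 XOR be) XOR 70 = 8c XOR 70 = fc
byte 1: (52 XOR 19) XOR 61 = 4b XOR 61 = 2a
byte 2: (a7 XOR 37) XOR 73 = 90 XOR 73 = e3
byte 3: (f3 XOR 23) XOR 73 = d0 XOR 73 = a3
byte 4: (d9 XOR 7e) XOR 77 = a7 XOR 77 = d0
byte 5: (44 XOR 1f) XOR 64 = 5b XOR 64 = 3f
byte 6: (ec XOR 4e) XOR 20 = a2 XOR 20 = 82
byte 7: (45 XOR a7) XOR 70 = e2 XOR 70 = 92
byte 8: (74 XOR 7f) XOR 69 = 0b XOR 69 = 62
byte 9: (23 XOR 13) XOR 6e = 30 XOR 6e = 5e
byte 10: (54 XOR 81) XOR 67 = d5 XOR 67 = b2
byte 11: (b9 XOR be) XOR 20 = 07 XOR 20 = 27
byte 12: (73 XOR 6f) XOR 2d = 1c XOR 2d = 31
byte 13: (5f XOR 36) XOR 63 = 69 XOR 63 = 0a

fc 2a e3 a3 d0 3f 82 92 62 5e b2 27 31 0a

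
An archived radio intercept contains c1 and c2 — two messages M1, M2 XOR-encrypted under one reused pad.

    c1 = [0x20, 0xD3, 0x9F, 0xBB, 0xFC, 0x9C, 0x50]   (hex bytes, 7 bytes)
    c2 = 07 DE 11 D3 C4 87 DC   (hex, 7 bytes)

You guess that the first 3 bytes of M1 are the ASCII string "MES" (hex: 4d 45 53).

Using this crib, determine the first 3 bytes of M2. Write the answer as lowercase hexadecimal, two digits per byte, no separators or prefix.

6a48dd

First, c1 ⊕ c2 = (M1 ⊕ K) ⊕ (M2 ⊕ K) = M1 ⊕ M2, so the key drops out. Then M2 = (M1 ⊕ M2) ⊕ M1 over the first 3 bytes.
byte 0: (20 xor 07) xor 4d = 27 xor 4d = 6a
byte 1: (d3 xor de) xor 45 = 0d xor 45 = 48
byte 2: (9f xor 11) xor 53 = 8e xor 53 = dd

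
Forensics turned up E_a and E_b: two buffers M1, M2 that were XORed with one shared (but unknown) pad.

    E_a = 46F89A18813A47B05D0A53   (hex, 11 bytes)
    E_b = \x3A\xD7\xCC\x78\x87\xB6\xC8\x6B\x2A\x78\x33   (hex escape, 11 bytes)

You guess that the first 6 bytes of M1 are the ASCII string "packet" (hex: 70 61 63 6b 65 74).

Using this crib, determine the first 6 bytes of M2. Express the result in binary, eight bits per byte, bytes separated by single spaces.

00001100 01001110 00110101 00001011 01100011 11111000

First, E_a ⊕ E_b = (M1 ⊕ K) ⊕ (M2 ⊕ K) = M1 ⊕ M2, so the key drops out. Then M2 = (M1 ⊕ M2) ⊕ M1 over the first 6 bytes.
byte 0: (46 ^ 3a) ^ 70 = 7c ^ 70 = 0c
byte 1: (f8 ^ d7) ^ 61 = 2f ^ 61 = 4e
byte 2: (9a ^ cc) ^ 63 = 56 ^ 63 = 35
byte 3: (18 ^ 78) ^ 6b = 60 ^ 6b = 0b
byte 4: (81 ^ 87) ^ 65 = 06 ^ 65 = 63
byte 5: (3a ^ b6) ^ 74 = 8c ^ 74 = f8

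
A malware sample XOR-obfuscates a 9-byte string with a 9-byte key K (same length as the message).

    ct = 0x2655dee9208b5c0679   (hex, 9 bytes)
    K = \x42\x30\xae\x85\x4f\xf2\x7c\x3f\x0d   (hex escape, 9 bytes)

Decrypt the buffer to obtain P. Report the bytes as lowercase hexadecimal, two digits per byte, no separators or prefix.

6465706c6f79203974

00100110 xor 01000010 = 01100100
01010101 xor 00110000 = 01100101
11011110 xor 10101110 = 01110000
11101001 xor 10000101 = 01101100
00100000 xor 01001111 = 01101111
10001011 xor 11110010 = 01111001
01011100 xor 01111100 = 00100000
00000110 xor 00111111 = 00111001
01111001 xor 00001101 = 01110100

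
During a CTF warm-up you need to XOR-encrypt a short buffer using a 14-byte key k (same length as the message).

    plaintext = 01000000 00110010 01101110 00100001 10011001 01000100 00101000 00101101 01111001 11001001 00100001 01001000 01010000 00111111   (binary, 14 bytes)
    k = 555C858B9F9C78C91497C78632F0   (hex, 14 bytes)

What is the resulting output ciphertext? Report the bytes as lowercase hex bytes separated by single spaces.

15 6e eb aa 06 d8 50 e4 6d 5e e6 ce 62 cf

XOR is its own inverse, so applying the key byte-wise gives the result directly.
byte 0: 40 XOR 55 = 15
byte 1: 32 XOR 5c = 6e
byte 2: 6e XOR 85 = eb
byte 3: 21 XOR 8b = aa
byte 4: 99 XOR 9f = 06
byte 5: 44 XOR 9c = d8
byte 6: 28 XOR 78 = 50
byte 7: 2d XOR c9 = e4
byte 8: 79 XOR 14 = 6d
byte 9: c9 XOR 97 = 5e
byte 10: 21 XOR c7 = e6
byte 11: 48 XOR 86 = ce
byte 12: 50 XOR 32 = 62
byte 13: 3f XOR f0 = cf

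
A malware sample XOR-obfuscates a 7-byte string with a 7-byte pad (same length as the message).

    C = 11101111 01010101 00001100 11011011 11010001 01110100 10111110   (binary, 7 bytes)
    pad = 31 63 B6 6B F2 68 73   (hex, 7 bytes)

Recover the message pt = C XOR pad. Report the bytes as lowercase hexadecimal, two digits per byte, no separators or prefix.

XOR is its own inverse, so applying the key byte-wise gives the result directly.
11101111 ^ 00110001 = 11011110
01010101 ^ 01100011 = 00110110
00001100 ^ 10110110 = 10111010
11011011 ^ 01101011 = 10110000
11010001 ^ 11110010 = 00100011
01110100 ^ 01101000 = 00011100
10111110 ^ 01110011 = 11001101

de36bab0231ccd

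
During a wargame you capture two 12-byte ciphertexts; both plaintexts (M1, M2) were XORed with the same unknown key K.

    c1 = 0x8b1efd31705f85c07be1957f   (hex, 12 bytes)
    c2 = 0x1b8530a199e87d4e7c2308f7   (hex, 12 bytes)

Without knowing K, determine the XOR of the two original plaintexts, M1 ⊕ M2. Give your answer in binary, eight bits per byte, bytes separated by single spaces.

10010000 10011011 11001101 10010000 11101001 10110111 11111000 10001110 00000111 11000010 10011101 10001000

c1 ⊕ c2 = (M1 ⊕ K) ⊕ (M2 ⊕ K) = M1 ⊕ M2 — the shared key cancels under XOR.
byte 0: 139 XOR  27 = 144
byte 1:  30 XOR 133 = 155
byte 2: 253 XOR  48 = 205
byte 3:  49 XOR 161 = 144
byte 4: 112 XOR 153 = 233
byte 5:  95 XOR 232 = 183
byte 6: 133 XOR 125 = 248
byte 7: 192 XOR  78 = 142
byte 8: 123 XOR 124 =   7
byte 9: 225 XOR  35 = 194
byte 10: 149 XOR   8 = 157
byte 11: 127 XOR 247 = 136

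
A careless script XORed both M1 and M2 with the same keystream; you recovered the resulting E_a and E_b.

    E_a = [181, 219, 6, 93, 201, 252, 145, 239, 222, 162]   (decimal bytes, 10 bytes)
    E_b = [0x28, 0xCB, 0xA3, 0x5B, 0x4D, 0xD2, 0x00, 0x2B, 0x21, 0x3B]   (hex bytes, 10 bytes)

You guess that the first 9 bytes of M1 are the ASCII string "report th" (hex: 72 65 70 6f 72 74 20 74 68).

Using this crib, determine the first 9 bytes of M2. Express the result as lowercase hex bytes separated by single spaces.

ef 75 d5 69 f6 5a b1 b0 97

First, E_a ⊕ E_b = (M1 ⊕ K) ⊕ (M2 ⊕ K) = M1 ⊕ M2, so the key drops out. Then M2 = (M1 ⊕ M2) ⊕ M1 over the first 9 bytes.
byte 0: (b5 ^ 28) ^ 72 = 9d ^ 72 = ef
byte 1: (db ^ cb) ^ 65 = 10 ^ 65 = 75
byte 2: (06 ^ a3) ^ 70 = a5 ^ 70 = d5
byte 3: (5d ^ 5b) ^ 6f = 06 ^ 6f = 69
byte 4: (c9 ^ 4d) ^ 72 = 84 ^ 72 = f6
byte 5: (fc ^ d2) ^ 74 = 2e ^ 74 = 5a
byte 6: (91 ^ 00) ^ 20 = 91 ^ 20 = b1
byte 7: (ef ^ 2b) ^ 74 = c4 ^ 74 = b0
byte 8: (de ^ 21) ^ 68 = ff ^ 68 = 97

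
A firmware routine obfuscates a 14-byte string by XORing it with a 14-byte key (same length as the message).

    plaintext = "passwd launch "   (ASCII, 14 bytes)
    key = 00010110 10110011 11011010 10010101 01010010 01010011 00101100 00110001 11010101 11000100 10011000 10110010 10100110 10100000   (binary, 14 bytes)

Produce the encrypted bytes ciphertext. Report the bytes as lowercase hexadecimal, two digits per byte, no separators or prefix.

XOR is its own inverse, so applying the key byte-wise gives the result directly.
112 XOR  22 = 102
 97 XOR 179 = 210
115 XOR 218 = 169
115 XOR 149 = 230
119 XOR  82 =  37
100 XOR  83 =  55
 32 XOR  44 =  12
108 XOR  49 =  93
 97 XOR 213 = 180
117 XOR 196 = 177
110 XOR 152 = 246
 99 XOR 178 = 209
104 XOR 166 = 206
 32 XOR 160 = 128

66d2a9e625370c5db4b1f6d1ce80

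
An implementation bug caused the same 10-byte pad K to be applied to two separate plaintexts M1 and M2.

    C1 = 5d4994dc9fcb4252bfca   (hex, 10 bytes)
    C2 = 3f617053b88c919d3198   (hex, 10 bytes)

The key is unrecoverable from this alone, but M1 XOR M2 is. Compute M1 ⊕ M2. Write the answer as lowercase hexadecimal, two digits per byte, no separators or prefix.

C1 ⊕ C2 = (M1 ⊕ K) ⊕ (M2 ⊕ K) = M1 ⊕ M2 — the shared key cancels under XOR.
 93 ^  63 =  98
 73 ^  97 =  40
148 ^ 112 = 228
220 ^  83 = 143
159 ^ 184 =  39
203 ^ 140 =  71
 66 ^ 145 = 211
 82 ^ 157 = 207
191 ^  49 = 142
202 ^ 152 =  82

6228e48f2747d3cf8e52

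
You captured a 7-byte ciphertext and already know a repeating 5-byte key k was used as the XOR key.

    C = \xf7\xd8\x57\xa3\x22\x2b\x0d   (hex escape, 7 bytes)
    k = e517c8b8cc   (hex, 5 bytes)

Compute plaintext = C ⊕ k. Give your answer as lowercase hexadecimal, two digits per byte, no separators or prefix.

12cf9f1beece1a

The 5-byte key repeats, so the effective keystream is e5 17 c8 b8 cc e5 17.
byte 0: f7 xor e5 = 12
byte 1: d8 xor 17 = cf
byte 2: 57 xor c8 = 9f
byte 3: a3 xor b8 = 1b
byte 4: 22 xor cc = ee
byte 5: 2b xor e5 = ce
byte 6: 0d xor 17 = 1a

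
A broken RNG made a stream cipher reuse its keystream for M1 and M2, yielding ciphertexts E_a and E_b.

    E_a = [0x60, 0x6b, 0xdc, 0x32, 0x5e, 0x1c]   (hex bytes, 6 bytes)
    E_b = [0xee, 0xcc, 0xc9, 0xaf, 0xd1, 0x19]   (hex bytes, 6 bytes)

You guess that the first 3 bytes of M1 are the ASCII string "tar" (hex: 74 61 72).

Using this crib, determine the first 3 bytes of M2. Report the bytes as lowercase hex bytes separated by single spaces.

fa c6 67

First, E_a ⊕ E_b = (M1 ⊕ K) ⊕ (M2 ⊕ K) = M1 ⊕ M2, so the key drops out. Then M2 = (M1 ⊕ M2) ⊕ M1 over the first 3 bytes.
byte 0: (60 xor ee) xor 74 = 8e xor 74 = fa
byte 1: (6b xor cc) xor 61 = a7 xor 61 = c6
byte 2: (dc xor c9) xor 72 = 15 xor 72 = 67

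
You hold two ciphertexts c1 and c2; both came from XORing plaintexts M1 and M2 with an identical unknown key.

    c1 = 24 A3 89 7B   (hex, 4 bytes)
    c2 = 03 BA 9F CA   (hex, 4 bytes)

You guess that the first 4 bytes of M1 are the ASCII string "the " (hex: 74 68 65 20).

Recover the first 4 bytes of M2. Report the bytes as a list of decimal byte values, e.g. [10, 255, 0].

First, c1 ⊕ c2 = (M1 ⊕ K) ⊕ (M2 ⊕ K) = M1 ⊕ M2, so the key drops out. Then M2 = (M1 ⊕ M2) ⊕ M1 over the first 4 bytes.
byte 0: (24 xor 03) xor 74 = 27 xor 74 = 53
byte 1: (a3 xor ba) xor 68 = 19 xor 68 = 71
byte 2: (89 xor 9f) xor 65 = 16 xor 65 = 73
byte 3: (7b xor ca) xor 20 = b1 xor 20 = 91

[83, 113, 115, 145]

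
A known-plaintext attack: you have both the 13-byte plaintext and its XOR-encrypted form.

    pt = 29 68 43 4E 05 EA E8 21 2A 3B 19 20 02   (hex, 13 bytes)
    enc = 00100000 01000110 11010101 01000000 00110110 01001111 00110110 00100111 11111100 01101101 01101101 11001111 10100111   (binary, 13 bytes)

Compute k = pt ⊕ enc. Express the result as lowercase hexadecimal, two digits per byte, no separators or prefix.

092e960e33a5de06d65674efa5

Since enc = pt ⊕ k, XORing both sides with pt gives k = pt ⊕ enc.
29 XOR 20 = 09
68 XOR 46 = 2e
43 XOR d5 = 96
4e XOR 40 = 0e
05 XOR 36 = 33
ea XOR 4f = a5
e8 XOR 36 = de
21 XOR 27 = 06
2a XOR fc = d6
3b XOR 6d = 56
19 XOR 6d = 74
20 XOR cf = ef
02 XOR a7 = a5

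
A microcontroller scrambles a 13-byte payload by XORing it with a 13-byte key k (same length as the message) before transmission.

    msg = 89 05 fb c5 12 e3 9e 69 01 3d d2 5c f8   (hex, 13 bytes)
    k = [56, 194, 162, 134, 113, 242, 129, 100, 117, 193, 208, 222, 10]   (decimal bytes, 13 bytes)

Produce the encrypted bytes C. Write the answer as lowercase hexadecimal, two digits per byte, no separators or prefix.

byte 0: 89 ⊕ 38 = b1
byte 1: 05 ⊕ c2 = c7
byte 2: fb ⊕ a2 = 59
byte 3: c5 ⊕ 86 = 43
byte 4: 12 ⊕ 71 = 63
byte 5: e3 ⊕ f2 = 11
byte 6: 9e ⊕ 81 = 1f
byte 7: 69 ⊕ 64 = 0d
byte 8: 01 ⊕ 75 = 74
byte 9: 3d ⊕ c1 = fc
byte 10: d2 ⊕ d0 = 02
byte 11: 5c ⊕ de = 82
byte 12: f8 ⊕ 0a = f2

b1c7594363111f0d74fc0282f2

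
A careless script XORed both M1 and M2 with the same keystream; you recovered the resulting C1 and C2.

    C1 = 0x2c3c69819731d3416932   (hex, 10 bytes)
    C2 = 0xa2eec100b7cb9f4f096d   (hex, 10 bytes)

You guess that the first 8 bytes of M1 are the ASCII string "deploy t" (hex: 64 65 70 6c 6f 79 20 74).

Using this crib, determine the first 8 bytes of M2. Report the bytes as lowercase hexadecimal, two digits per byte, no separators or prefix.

eab7d8ed4f836c7a

First, C1 ⊕ C2 = (M1 ⊕ K) ⊕ (M2 ⊕ K) = M1 ⊕ M2, so the key drops out. Then M2 = (M1 ⊕ M2) ⊕ M1 over the first 8 bytes.
byte 0: (2c ^ a2) ^ 64 = 8e ^ 64 = ea
byte 1: (3c ^ ee) ^ 65 = d2 ^ 65 = b7
byte 2: (69 ^ c1) ^ 70 = a8 ^ 70 = d8
byte 3: (81 ^ 00) ^ 6c = 81 ^ 6c = ed
byte 4: (97 ^ b7) ^ 6f = 20 ^ 6f = 4f
byte 5: (31 ^ cb) ^ 79 = fa ^ 79 = 83
byte 6: (d3 ^ 9f) ^ 20 = 4c ^ 20 = 6c
byte 7: (41 ^ 4f) ^ 74 = 0e ^ 74 = 7a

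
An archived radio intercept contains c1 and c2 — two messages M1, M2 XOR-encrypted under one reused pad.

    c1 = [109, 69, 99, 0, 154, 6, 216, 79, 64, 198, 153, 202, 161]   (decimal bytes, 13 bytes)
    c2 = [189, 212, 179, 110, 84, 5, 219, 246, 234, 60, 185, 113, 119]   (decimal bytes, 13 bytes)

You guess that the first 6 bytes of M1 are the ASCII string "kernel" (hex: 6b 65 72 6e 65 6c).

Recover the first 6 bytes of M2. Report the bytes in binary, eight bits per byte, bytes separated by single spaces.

10111011 11110100 10100010 00000000 10101011 01101111

First, c1 ⊕ c2 = (M1 ⊕ K) ⊕ (M2 ⊕ K) = M1 ⊕ M2, so the key drops out. Then M2 = (M1 ⊕ M2) ⊕ M1 over the first 6 bytes.
byte 0: (6d xor bd) xor 6b = d0 xor 6b = bb
byte 1: (45 xor d4) xor 65 = 91 xor 65 = f4
byte 2: (63 xor b3) xor 72 = d0 xor 72 = a2
byte 3: (00 xor 6e) xor 6e = 6e xor 6e = 00
byte 4: (9a xor 54) xor 65 = ce xor 65 = ab
byte 5: (06 xor 05) xor 6c = 03 xor 6c = 6f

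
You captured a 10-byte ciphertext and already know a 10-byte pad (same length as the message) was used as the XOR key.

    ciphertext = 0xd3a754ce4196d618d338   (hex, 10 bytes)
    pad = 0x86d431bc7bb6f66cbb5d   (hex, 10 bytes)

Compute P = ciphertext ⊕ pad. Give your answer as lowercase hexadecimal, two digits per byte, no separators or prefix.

557365723a2020746865

d3 ^ 86 = 55
a7 ^ d4 = 73
54 ^ 31 = 65
ce ^ bc = 72
41 ^ 7b = 3a
96 ^ b6 = 20
d6 ^ f6 = 20
18 ^ 6c = 74
d3 ^ bb = 68
38 ^ 5d = 65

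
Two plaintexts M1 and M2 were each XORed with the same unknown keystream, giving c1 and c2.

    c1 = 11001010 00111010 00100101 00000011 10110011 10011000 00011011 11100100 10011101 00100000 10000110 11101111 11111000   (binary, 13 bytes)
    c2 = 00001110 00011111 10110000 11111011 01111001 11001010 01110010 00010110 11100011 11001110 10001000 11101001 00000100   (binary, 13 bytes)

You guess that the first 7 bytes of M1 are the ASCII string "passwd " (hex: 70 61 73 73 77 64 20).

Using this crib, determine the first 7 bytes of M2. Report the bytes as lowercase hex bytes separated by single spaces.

First, c1 ⊕ c2 = (M1 ⊕ K) ⊕ (M2 ⊕ K) = M1 ⊕ M2, so the key drops out. Then M2 = (M1 ⊕ M2) ⊕ M1 over the first 7 bytes.
byte 0: (ca ⊕ 0e) ⊕ 70 = c4 ⊕ 70 = b4
byte 1: (3a ⊕ 1f) ⊕ 61 = 25 ⊕ 61 = 44
byte 2: (25 ⊕ b0) ⊕ 73 = 95 ⊕ 73 = e6
byte 3: (03 ⊕ fb) ⊕ 73 = f8 ⊕ 73 = 8b
byte 4: (b3 ⊕ 79) ⊕ 77 = ca ⊕ 77 = bd
byte 5: (98 ⊕ ca) ⊕ 64 = 52 ⊕ 64 = 36
byte 6: (1b ⊕ 72) ⊕ 20 = 69 ⊕ 20 = 49

b4 44 e6 8b bd 36 49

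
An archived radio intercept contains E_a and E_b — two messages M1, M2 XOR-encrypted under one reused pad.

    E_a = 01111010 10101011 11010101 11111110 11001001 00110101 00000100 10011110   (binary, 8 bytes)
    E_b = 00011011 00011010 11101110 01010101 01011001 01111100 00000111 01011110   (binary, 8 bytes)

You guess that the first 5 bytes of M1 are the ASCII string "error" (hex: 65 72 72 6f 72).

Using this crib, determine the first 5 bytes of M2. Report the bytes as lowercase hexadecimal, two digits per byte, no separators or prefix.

First, E_a ⊕ E_b = (M1 ⊕ K) ⊕ (M2 ⊕ K) = M1 ⊕ M2, so the key drops out. Then M2 = (M1 ⊕ M2) ⊕ M1 over the first 5 bytes.
byte 0: (7a xor 1b) xor 65 = 61 xor 65 = 04
byte 1: (ab xor 1a) xor 72 = b1 xor 72 = c3
byte 2: (d5 xor ee) xor 72 = 3b xor 72 = 49
byte 3: (fe xor 55) xor 6f = ab xor 6f = c4
byte 4: (c9 xor 59) xor 72 = 90 xor 72 = e2

04c349c4e2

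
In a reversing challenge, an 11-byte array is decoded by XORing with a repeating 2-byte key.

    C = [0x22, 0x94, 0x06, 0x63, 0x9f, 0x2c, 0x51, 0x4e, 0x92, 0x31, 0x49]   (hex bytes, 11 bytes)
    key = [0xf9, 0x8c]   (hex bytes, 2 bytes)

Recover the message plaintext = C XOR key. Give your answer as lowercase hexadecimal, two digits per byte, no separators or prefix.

The 2-byte key repeats, so the effective keystream is f9 8c f9 8c f9 8c f9 8c f9 8c f9.
byte 0: 22 XOR f9 = db
byte 1: 94 XOR 8c = 18
byte 2: 06 XOR f9 = ff
byte 3: 63 XOR 8c = ef
byte 4: 9f XOR f9 = 66
byte 5: 2c XOR 8c = a0
byte 6: 51 XOR f9 = a8
byte 7: 4e XOR 8c = c2
byte 8: 92 XOR f9 = 6b
byte 9: 31 XOR 8c = bd
byte 10: 49 XOR f9 = b0

db18ffef66a0a8c26bbdb0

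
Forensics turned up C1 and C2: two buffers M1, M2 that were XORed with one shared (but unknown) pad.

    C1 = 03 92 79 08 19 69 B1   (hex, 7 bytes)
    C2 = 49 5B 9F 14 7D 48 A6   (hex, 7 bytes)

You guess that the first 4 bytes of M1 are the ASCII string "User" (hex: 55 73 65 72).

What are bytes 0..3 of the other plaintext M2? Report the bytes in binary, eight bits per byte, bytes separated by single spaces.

First, C1 ⊕ C2 = (M1 ⊕ K) ⊕ (M2 ⊕ K) = M1 ⊕ M2, so the key drops out. Then M2 = (M1 ⊕ M2) ⊕ M1 over the first 4 bytes.
byte 0: (03 xor 49) xor 55 = 4a xor 55 = 1f
byte 1: (92 xor 5b) xor 73 = c9 xor 73 = ba
byte 2: (79 xor 9f) xor 65 = e6 xor 65 = 83
byte 3: (08 xor 14) xor 72 = 1c xor 72 = 6e

00011111 10111010 10000011 01101110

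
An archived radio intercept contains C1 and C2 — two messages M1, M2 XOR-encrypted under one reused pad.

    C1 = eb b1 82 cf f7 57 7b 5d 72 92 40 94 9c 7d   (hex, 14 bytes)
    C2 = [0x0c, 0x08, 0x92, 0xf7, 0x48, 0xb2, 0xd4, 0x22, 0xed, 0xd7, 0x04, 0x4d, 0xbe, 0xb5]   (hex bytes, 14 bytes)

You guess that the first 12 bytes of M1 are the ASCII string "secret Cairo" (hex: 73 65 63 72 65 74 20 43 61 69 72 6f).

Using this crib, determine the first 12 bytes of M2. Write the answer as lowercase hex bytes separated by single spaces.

First, C1 ⊕ C2 = (M1 ⊕ K) ⊕ (M2 ⊕ K) = M1 ⊕ M2, so the key drops out. Then M2 = (M1 ⊕ M2) ⊕ M1 over the first 12 bytes.
byte 0: (eb xor 0c) xor 73 = e7 xor 73 = 94
byte 1: (b1 xor 08) xor 65 = b9 xor 65 = dc
byte 2: (82 xor 92) xor 63 = 10 xor 63 = 73
byte 3: (cf xor f7) xor 72 = 38 xor 72 = 4a
byte 4: (f7 xor 48) xor 65 = bf xor 65 = da
byte 5: (57 xor b2) xor 74 = e5 xor 74 = 91
byte 6: (7b xor d4) xor 20 = af xor 20 = 8f
byte 7: (5d xor 22) xor 43 = 7f xor 43 = 3c
byte 8: (72 xor ed) xor 61 = 9f xor 61 = fe
byte 9: (92 xor d7) xor 69 = 45 xor 69 = 2c
byte 10: (40 xor 04) xor 72 = 44 xor 72 = 36
byte 11: (94 xor 4d) xor 6f = d9 xor 6f = b6

94 dc 73 4a da 91 8f 3c fe 2c 36 b6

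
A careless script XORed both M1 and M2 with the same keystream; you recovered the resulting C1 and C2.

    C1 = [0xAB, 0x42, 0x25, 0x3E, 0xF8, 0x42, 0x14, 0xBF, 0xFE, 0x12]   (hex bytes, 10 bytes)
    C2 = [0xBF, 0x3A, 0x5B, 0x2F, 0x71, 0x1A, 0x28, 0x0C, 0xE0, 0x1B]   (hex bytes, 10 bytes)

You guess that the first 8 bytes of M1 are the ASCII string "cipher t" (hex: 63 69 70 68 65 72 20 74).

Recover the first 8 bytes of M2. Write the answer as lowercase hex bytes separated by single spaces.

First, C1 ⊕ C2 = (M1 ⊕ K) ⊕ (M2 ⊕ K) = M1 ⊕ M2, so the key drops out. Then M2 = (M1 ⊕ M2) ⊕ M1 over the first 8 bytes.
byte 0: (ab xor bf) xor 63 = 14 xor 63 = 77
byte 1: (42 xor 3a) xor 69 = 78 xor 69 = 11
byte 2: (25 xor 5b) xor 70 = 7e xor 70 = 0e
byte 3: (3e xor 2f) xor 68 = 11 xor 68 = 79
byte 4: (f8 xor 71) xor 65 = 89 xor 65 = ec
byte 5: (42 xor 1a) xor 72 = 58 xor 72 = 2a
byte 6: (14 xor 28) xor 20 = 3c xor 20 = 1c
byte 7: (bf xor 0c) xor 74 = b3 xor 74 = c7

77 11 0e 79 ec 2a 1c c7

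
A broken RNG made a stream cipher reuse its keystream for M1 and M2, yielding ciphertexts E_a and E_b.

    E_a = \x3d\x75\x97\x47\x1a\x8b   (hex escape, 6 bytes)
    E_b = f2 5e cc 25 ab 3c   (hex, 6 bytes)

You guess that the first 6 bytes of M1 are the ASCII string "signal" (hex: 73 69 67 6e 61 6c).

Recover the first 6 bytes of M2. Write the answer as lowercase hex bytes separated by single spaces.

First, E_a ⊕ E_b = (M1 ⊕ K) ⊕ (M2 ⊕ K) = M1 ⊕ M2, so the key drops out. Then M2 = (M1 ⊕ M2) ⊕ M1 over the first 6 bytes.
byte 0: (3d ^ f2) ^ 73 = cf ^ 73 = bc
byte 1: (75 ^ 5e) ^ 69 = 2b ^ 69 = 42
byte 2: (97 ^ cc) ^ 67 = 5b ^ 67 = 3c
byte 3: (47 ^ 25) ^ 6e = 62 ^ 6e = 0c
byte 4: (1a ^ ab) ^ 61 = b1 ^ 61 = d0
byte 5: (8b ^ 3c) ^ 6c = b7 ^ 6c = db

bc 42 3c 0c d0 db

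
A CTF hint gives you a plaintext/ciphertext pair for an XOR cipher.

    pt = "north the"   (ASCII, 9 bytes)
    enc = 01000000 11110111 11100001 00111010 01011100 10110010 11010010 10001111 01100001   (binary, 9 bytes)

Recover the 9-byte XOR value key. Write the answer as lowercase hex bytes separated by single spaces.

2e 98 93 4e 34 92 a6 e7 04

Since enc = pt ⊕ key, XORing both sides with pt gives key = pt ⊕ enc.
01101110 ⊕ 01000000 = 00101110
01101111 ⊕ 11110111 = 10011000
01110010 ⊕ 11100001 = 10010011
01110100 ⊕ 00111010 = 01001110
01101000 ⊕ 01011100 = 00110100
00100000 ⊕ 10110010 = 10010010
01110100 ⊕ 11010010 = 10100110
01101000 ⊕ 10001111 = 11100111
01100101 ⊕ 01100001 = 00000100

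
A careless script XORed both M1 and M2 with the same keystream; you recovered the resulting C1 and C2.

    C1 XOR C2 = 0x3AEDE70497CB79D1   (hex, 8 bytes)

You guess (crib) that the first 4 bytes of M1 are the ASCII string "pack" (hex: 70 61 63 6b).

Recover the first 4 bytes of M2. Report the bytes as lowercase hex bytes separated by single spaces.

Since C1 ⊕ C2 = M1 ⊕ M2, XORing with the guessed M1 bytes yields the corresponding M2 bytes: M2 = (C1 ⊕ C2) ⊕ M1.
3a ^ 70 = 4a
ed ^ 61 = 8c
e7 ^ 63 = 84
04 ^ 6b = 6f

4a 8c 84 6f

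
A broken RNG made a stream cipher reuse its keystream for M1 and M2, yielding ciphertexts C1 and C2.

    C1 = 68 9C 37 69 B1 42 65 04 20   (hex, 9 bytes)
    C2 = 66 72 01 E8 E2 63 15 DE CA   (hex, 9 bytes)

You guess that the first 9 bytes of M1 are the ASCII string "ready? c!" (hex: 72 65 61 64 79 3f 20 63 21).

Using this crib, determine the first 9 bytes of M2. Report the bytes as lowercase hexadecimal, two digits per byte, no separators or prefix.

7c8b57e52a1e50b9cb

First, C1 ⊕ C2 = (M1 ⊕ K) ⊕ (M2 ⊕ K) = M1 ⊕ M2, so the key drops out. Then M2 = (M1 ⊕ M2) ⊕ M1 over the first 9 bytes.
byte 0: (68 XOR 66) XOR 72 = 0e XOR 72 = 7c
byte 1: (9c XOR 72) XOR 65 = ee XOR 65 = 8b
byte 2: (37 XOR 01) XOR 61 = 36 XOR 61 = 57
byte 3: (69 XOR e8) XOR 64 = 81 XOR 64 = e5
byte 4: (b1 XOR e2) XOR 79 = 53 XOR 79 = 2a
byte 5: (42 XOR 63) XOR 3f = 21 XOR 3f = 1e
byte 6: (65 XOR 15) XOR 20 = 70 XOR 20 = 50
byte 7: (04 XOR de) XOR 63 = da XOR 63 = b9
byte 8: (20 XOR ca) XOR 21 = ea XOR 21 = cb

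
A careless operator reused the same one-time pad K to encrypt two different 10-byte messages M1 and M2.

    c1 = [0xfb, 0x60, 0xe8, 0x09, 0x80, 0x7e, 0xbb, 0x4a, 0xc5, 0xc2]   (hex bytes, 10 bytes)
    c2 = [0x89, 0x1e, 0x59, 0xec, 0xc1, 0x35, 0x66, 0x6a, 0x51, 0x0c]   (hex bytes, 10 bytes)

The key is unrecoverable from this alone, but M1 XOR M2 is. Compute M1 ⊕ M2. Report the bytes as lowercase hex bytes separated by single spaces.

72 7e b1 e5 41 4b dd 20 94 ce

c1 ⊕ c2 = (M1 ⊕ K) ⊕ (M2 ⊕ K) = M1 ⊕ M2 — the shared key cancels under XOR.
byte 0: fb ⊕ 89 = 72
byte 1: 60 ⊕ 1e = 7e
byte 2: e8 ⊕ 59 = b1
byte 3: 09 ⊕ ec = e5
byte 4: 80 ⊕ c1 = 41
byte 5: 7e ⊕ 35 = 4b
byte 6: bb ⊕ 66 = dd
byte 7: 4a ⊕ 6a = 20
byte 8: c5 ⊕ 51 = 94
byte 9: c2 ⊕ 0c = ce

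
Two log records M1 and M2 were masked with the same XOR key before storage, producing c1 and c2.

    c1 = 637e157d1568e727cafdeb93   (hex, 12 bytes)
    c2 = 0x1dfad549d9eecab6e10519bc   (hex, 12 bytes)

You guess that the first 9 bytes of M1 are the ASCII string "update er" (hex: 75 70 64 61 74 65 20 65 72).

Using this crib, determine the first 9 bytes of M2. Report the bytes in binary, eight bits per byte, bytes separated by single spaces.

00001011 11110100 10100100 01010101 10111000 11100011 00001101 11110100 01011001

First, c1 ⊕ c2 = (M1 ⊕ K) ⊕ (M2 ⊕ K) = M1 ⊕ M2, so the key drops out. Then M2 = (M1 ⊕ M2) ⊕ M1 over the first 9 bytes.
byte 0: (63 xor 1d) xor 75 = 7e xor 75 = 0b
byte 1: (7e xor fa) xor 70 = 84 xor 70 = f4
byte 2: (15 xor d5) xor 64 = c0 xor 64 = a4
byte 3: (7d xor 49) xor 61 = 34 xor 61 = 55
byte 4: (15 xor d9) xor 74 = cc xor 74 = b8
byte 5: (68 xor ee) xor 65 = 86 xor 65 = e3
byte 6: (e7 xor ca) xor 20 = 2d xor 20 = 0d
byte 7: (27 xor b6) xor 65 = 91 xor 65 = f4
byte 8: (ca xor e1) xor 72 = 2b xor 72 = 59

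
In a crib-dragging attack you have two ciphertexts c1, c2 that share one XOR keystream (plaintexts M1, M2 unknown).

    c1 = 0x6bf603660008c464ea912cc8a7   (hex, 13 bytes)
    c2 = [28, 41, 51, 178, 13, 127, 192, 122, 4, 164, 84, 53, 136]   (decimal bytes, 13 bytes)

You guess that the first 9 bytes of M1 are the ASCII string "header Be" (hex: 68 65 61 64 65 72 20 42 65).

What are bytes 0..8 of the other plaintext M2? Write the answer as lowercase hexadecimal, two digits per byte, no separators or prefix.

First, c1 ⊕ c2 = (M1 ⊕ K) ⊕ (M2 ⊕ K) = M1 ⊕ M2, so the key drops out. Then M2 = (M1 ⊕ M2) ⊕ M1 over the first 9 bytes.
byte 0: (6b xor 1c) xor 68 = 77 xor 68 = 1f
byte 1: (f6 xor 29) xor 65 = df xor 65 = ba
byte 2: (03 xor 33) xor 61 = 30 xor 61 = 51
byte 3: (66 xor b2) xor 64 = d4 xor 64 = b0
byte 4: (00 xor 0d) xor 65 = 0d xor 65 = 68
byte 5: (08 xor 7f) xor 72 = 77 xor 72 = 05
byte 6: (c4 xor c0) xor 20 = 04 xor 20 = 24
byte 7: (64 xor 7a) xor 42 = 1e xor 42 = 5c
byte 8: (ea xor 04) xor 65 = ee xor 65 = 8b

1fba51b06805245c8b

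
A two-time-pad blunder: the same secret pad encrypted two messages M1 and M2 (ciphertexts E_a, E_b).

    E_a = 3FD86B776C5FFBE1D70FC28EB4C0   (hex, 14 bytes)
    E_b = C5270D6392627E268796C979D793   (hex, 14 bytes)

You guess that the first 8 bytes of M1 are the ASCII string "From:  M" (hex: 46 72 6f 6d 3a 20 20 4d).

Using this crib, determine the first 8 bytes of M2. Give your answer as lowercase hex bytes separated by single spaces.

bc 8d 09 79 c4 1d a5 8a

First, E_a ⊕ E_b = (M1 ⊕ K) ⊕ (M2 ⊕ K) = M1 ⊕ M2, so the key drops out. Then M2 = (M1 ⊕ M2) ⊕ M1 over the first 8 bytes.
byte 0: (3f ^ c5) ^ 46 = fa ^ 46 = bc
byte 1: (d8 ^ 27) ^ 72 = ff ^ 72 = 8d
byte 2: (6b ^ 0d) ^ 6f = 66 ^ 6f = 09
byte 3: (77 ^ 63) ^ 6d = 14 ^ 6d = 79
byte 4: (6c ^ 92) ^ 3a = fe ^ 3a = c4
byte 5: (5f ^ 62) ^ 20 = 3d ^ 20 = 1d
byte 6: (fb ^ 7e) ^ 20 = 85 ^ 20 = a5
byte 7: (e1 ^ 26) ^ 4d = c7 ^ 4d = 8a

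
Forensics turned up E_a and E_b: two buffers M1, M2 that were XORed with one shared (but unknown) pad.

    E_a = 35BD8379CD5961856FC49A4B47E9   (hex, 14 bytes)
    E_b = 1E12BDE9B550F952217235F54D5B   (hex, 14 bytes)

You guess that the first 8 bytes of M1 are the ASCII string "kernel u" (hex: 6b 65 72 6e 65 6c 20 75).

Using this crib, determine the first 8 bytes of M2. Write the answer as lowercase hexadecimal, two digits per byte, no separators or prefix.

First, E_a ⊕ E_b = (M1 ⊕ K) ⊕ (M2 ⊕ K) = M1 ⊕ M2, so the key drops out. Then M2 = (M1 ⊕ M2) ⊕ M1 over the first 8 bytes.
byte 0: (35 xor 1e) xor 6b = 2b xor 6b = 40
byte 1: (bd xor 12) xor 65 = af xor 65 = ca
byte 2: (83 xor bd) xor 72 = 3e xor 72 = 4c
byte 3: (79 xor e9) xor 6e = 90 xor 6e = fe
byte 4: (cd xor b5) xor 65 = 78 xor 65 = 1d
byte 5: (59 xor 50) xor 6c = 09 xor 6c = 65
byte 6: (61 xor f9) xor 20 = 98 xor 20 = b8
byte 7: (85 xor 52) xor 75 = d7 xor 75 = a2

40ca4cfe1d65b8a2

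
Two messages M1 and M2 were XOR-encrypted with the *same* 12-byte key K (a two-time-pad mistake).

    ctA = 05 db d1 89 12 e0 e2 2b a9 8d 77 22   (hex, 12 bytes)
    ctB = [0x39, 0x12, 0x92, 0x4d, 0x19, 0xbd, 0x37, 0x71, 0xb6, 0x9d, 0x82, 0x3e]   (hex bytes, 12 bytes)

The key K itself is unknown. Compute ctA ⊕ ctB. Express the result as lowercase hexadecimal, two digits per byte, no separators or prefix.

3cc943c40b5dd55a1f10f51c

ctA ⊕ ctB = (M1 ⊕ K) ⊕ (M2 ⊕ K) = M1 ⊕ M2 — the shared key cancels under XOR.
05 ^ 39 = 3c
db ^ 12 = c9
d1 ^ 92 = 43
89 ^ 4d = c4
12 ^ 19 = 0b
e0 ^ bd = 5d
e2 ^ 37 = d5
2b ^ 71 = 5a
a9 ^ b6 = 1f
8d ^ 9d = 10
77 ^ 82 = f5
22 ^ 3e = 1c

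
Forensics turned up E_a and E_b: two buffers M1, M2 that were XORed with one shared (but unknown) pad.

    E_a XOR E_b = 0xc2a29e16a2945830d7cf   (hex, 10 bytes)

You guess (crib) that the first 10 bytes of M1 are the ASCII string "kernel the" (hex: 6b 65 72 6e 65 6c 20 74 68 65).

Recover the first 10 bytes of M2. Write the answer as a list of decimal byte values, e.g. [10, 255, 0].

Since E_a ⊕ E_b = M1 ⊕ M2, XORing with the guessed M1 bytes yields the corresponding M2 bytes: M2 = (E_a ⊕ E_b) ⊕ M1.
11000010 ^ 01101011 = 10101001
10100010 ^ 01100101 = 11000111
10011110 ^ 01110010 = 11101100
00010110 ^ 01101110 = 01111000
10100010 ^ 01100101 = 11000111
10010100 ^ 01101100 = 11111000
01011000 ^ 00100000 = 01111000
00110000 ^ 01110100 = 01000100
11010111 ^ 01101000 = 10111111
11001111 ^ 01100101 = 10101010

[169, 199, 236, 120, 199, 248, 120, 68, 191, 170]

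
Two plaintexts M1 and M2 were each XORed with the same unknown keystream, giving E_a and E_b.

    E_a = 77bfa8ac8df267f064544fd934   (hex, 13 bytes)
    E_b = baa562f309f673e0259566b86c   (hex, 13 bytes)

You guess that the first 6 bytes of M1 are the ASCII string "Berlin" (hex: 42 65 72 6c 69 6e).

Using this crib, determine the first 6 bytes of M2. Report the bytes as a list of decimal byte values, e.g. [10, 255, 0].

[143, 127, 184, 51, 237, 106]

First, E_a ⊕ E_b = (M1 ⊕ K) ⊕ (M2 ⊕ K) = M1 ⊕ M2, so the key drops out. Then M2 = (M1 ⊕ M2) ⊕ M1 over the first 6 bytes.
byte 0: (77 ^ ba) ^ 42 = cd ^ 42 = 8f
byte 1: (bf ^ a5) ^ 65 = 1a ^ 65 = 7f
byte 2: (a8 ^ 62) ^ 72 = ca ^ 72 = b8
byte 3: (ac ^ f3) ^ 6c = 5f ^ 6c = 33
byte 4: (8d ^ 09) ^ 69 = 84 ^ 69 = ed
byte 5: (f2 ^ f6) ^ 6e = 04 ^ 6e = 6a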